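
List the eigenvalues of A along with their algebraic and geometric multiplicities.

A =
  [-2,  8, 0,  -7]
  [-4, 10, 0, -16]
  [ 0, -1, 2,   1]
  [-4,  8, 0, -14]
λ = -4: alg = 2, geom = 1; λ = 2: alg = 2, geom = 1

Step 1 — factor the characteristic polynomial to read off the algebraic multiplicities:
  χ_A(x) = (x - 2)^2*(x + 4)^2

Step 2 — compute geometric multiplicities via the rank-nullity identity g(λ) = n − rank(A − λI):
  rank(A − (-4)·I) = 3, so dim ker(A − (-4)·I) = n − 3 = 1
  rank(A − (2)·I) = 3, so dim ker(A − (2)·I) = n − 3 = 1

Summary:
  λ = -4: algebraic multiplicity = 2, geometric multiplicity = 1
  λ = 2: algebraic multiplicity = 2, geometric multiplicity = 1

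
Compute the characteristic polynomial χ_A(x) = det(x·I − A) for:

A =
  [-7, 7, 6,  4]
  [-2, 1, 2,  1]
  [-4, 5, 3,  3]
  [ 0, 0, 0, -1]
x^4 + 4*x^3 + 6*x^2 + 4*x + 1

Expanding det(x·I − A) (e.g. by cofactor expansion or by noting that A is similar to its Jordan form J, which has the same characteristic polynomial as A) gives
  χ_A(x) = x^4 + 4*x^3 + 6*x^2 + 4*x + 1
which factors as (x + 1)^4. The eigenvalues (with algebraic multiplicities) are λ = -1 with multiplicity 4.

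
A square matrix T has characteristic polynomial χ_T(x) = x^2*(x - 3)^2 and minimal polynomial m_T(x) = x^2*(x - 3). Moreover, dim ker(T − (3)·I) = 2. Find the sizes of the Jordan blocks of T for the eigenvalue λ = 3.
Block sizes for λ = 3: [1, 1]

Step 1 — from the characteristic polynomial, algebraic multiplicity of λ = 3 is 2. From dim ker(T − (3)·I) = 2, there are exactly 2 Jordan blocks for λ = 3.
Step 2 — from the minimal polynomial, the factor (x − 3) tells us the largest block for λ = 3 has size 1.
Step 3 — with total size 2, 2 blocks, and largest block 1, the block sizes (in nonincreasing order) are [1, 1].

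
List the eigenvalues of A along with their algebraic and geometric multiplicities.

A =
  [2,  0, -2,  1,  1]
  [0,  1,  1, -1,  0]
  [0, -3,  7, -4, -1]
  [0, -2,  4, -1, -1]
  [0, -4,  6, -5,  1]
λ = 2: alg = 5, geom = 3

Step 1 — factor the characteristic polynomial to read off the algebraic multiplicities:
  χ_A(x) = (x - 2)^5

Step 2 — compute geometric multiplicities via the rank-nullity identity g(λ) = n − rank(A − λI):
  rank(A − (2)·I) = 2, so dim ker(A − (2)·I) = n − 2 = 3

Summary:
  λ = 2: algebraic multiplicity = 5, geometric multiplicity = 3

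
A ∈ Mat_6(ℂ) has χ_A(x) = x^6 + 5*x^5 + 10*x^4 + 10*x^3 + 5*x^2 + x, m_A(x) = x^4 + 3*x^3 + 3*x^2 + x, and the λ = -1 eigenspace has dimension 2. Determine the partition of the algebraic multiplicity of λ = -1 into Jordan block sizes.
Block sizes for λ = -1: [3, 2]

Step 1 — from the characteristic polynomial, algebraic multiplicity of λ = -1 is 5. From dim ker(A − (-1)·I) = 2, there are exactly 2 Jordan blocks for λ = -1.
Step 2 — from the minimal polynomial, the factor (x + 1)^3 tells us the largest block for λ = -1 has size 3.
Step 3 — with total size 5, 2 blocks, and largest block 3, the block sizes (in nonincreasing order) are [3, 2].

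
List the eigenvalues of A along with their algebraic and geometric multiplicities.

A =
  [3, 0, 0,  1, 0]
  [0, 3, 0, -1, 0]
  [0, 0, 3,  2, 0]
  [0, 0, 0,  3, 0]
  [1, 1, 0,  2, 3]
λ = 3: alg = 5, geom = 3

Step 1 — factor the characteristic polynomial to read off the algebraic multiplicities:
  χ_A(x) = (x - 3)^5

Step 2 — compute geometric multiplicities via the rank-nullity identity g(λ) = n − rank(A − λI):
  rank(A − (3)·I) = 2, so dim ker(A − (3)·I) = n − 2 = 3

Summary:
  λ = 3: algebraic multiplicity = 5, geometric multiplicity = 3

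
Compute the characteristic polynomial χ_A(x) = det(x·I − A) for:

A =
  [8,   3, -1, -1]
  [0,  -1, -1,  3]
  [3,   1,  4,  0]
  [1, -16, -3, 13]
x^4 - 24*x^3 + 216*x^2 - 864*x + 1296

Expanding det(x·I − A) (e.g. by cofactor expansion or by noting that A is similar to its Jordan form J, which has the same characteristic polynomial as A) gives
  χ_A(x) = x^4 - 24*x^3 + 216*x^2 - 864*x + 1296
which factors as (x - 6)^4. The eigenvalues (with algebraic multiplicities) are λ = 6 with multiplicity 4.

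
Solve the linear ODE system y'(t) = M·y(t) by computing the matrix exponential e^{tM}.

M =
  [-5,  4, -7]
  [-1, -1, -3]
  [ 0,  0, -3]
e^{tM} =
  [-2*t*exp(-3*t) + exp(-3*t), 4*t*exp(-3*t), t^2*exp(-3*t) - 7*t*exp(-3*t)]
  [-t*exp(-3*t), 2*t*exp(-3*t) + exp(-3*t), t^2*exp(-3*t)/2 - 3*t*exp(-3*t)]
  [0, 0, exp(-3*t)]

Strategy: write M = P · J · P⁻¹ where J is a Jordan canonical form, so e^{tM} = P · e^{tJ} · P⁻¹, and e^{tJ} can be computed block-by-block.

M has Jordan form
J =
  [-3,  1,  0]
  [ 0, -3,  1]
  [ 0,  0, -3]
(up to reordering of blocks).

Per-block formulas:
  For a 3×3 Jordan block J_3(-3): exp(t · J_3(-3)) = e^(-3t)·(I + t·N + (t^2/2)·N^2), where N is the 3×3 nilpotent shift.

After assembling e^{tJ} and conjugating by P, we get:

e^{tM} =
  [-2*t*exp(-3*t) + exp(-3*t), 4*t*exp(-3*t), t^2*exp(-3*t) - 7*t*exp(-3*t)]
  [-t*exp(-3*t), 2*t*exp(-3*t) + exp(-3*t), t^2*exp(-3*t)/2 - 3*t*exp(-3*t)]
  [0, 0, exp(-3*t)]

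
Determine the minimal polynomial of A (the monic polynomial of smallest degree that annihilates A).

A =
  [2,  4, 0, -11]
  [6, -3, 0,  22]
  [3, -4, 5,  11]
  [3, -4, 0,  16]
x^2 - 10*x + 25

The characteristic polynomial is χ_A(x) = (x - 5)^4, so the eigenvalues are known. The minimal polynomial is
  m_A(x) = Π_λ (x − λ)^{k_λ}
where k_λ is the size of the *largest* Jordan block for λ (equivalently, the smallest k with (A − λI)^k v = 0 for every generalised eigenvector v of λ).

  λ = 5: largest Jordan block has size 2, contributing (x − 5)^2

So m_A(x) = (x - 5)^2 = x^2 - 10*x + 25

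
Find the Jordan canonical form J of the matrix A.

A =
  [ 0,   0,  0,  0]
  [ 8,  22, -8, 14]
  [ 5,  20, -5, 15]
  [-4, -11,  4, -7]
J_1(0) ⊕ J_1(0) ⊕ J_2(5)

The characteristic polynomial is
  det(x·I − A) = x^4 - 10*x^3 + 25*x^2 = x^2*(x - 5)^2

Eigenvalues and multiplicities (the geometric multiplicity of λ is n − rank(A − λI), which equals the number of Jordan blocks for λ):
  λ = 0: algebraic multiplicity = 2, geometric multiplicity = 2
  λ = 5: algebraic multiplicity = 2, geometric multiplicity = 1

Determining the block sizes for each eigenvalue:
  λ = 0: gm = am = 2, so every block has size 1 → block sizes [1, 1]
  λ = 5: one block (gm = 1), so the single block has size am = 2 → block sizes [2]

Assembling the blocks gives a Jordan form
J =
  [0, 0, 0, 0]
  [0, 0, 0, 0]
  [0, 0, 5, 1]
  [0, 0, 0, 5]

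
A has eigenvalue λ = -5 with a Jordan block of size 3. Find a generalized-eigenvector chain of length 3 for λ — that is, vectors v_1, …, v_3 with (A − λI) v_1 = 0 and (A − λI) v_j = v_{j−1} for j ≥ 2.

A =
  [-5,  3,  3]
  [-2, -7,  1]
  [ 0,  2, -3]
A Jordan chain for λ = -5 of length 3:
v_1 = (-6, 4, -4)ᵀ
v_2 = (0, -2, 0)ᵀ
v_3 = (1, 0, 0)ᵀ

Let N = A − (-5)·I. We want v_3 with N^3 v_3 = 0 but N^2 v_3 ≠ 0; then v_{j-1} := N · v_j for j = 3, …, 2.

Pick v_3 = (1, 0, 0)ᵀ.
Then v_2 = N · v_3 = (0, -2, 0)ᵀ.
Then v_1 = N · v_2 = (-6, 4, -4)ᵀ.

Sanity check: (A − (-5)·I) v_1 = (0, 0, 0)ᵀ = 0. ✓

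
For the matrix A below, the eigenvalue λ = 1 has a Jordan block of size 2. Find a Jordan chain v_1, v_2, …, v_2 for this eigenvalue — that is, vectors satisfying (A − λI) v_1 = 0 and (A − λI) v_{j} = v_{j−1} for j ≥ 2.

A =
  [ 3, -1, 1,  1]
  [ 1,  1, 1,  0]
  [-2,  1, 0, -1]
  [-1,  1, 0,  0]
A Jordan chain for λ = 1 of length 2:
v_1 = (2, 1, -2, -1)ᵀ
v_2 = (1, 0, 0, 0)ᵀ

Let N = A − (1)·I. We want v_2 with N^2 v_2 = 0 but N^1 v_2 ≠ 0; then v_{j-1} := N · v_j for j = 2, …, 2.

Pick v_2 = (1, 0, 0, 0)ᵀ.
Then v_1 = N · v_2 = (2, 1, -2, -1)ᵀ.

Sanity check: (A − (1)·I) v_1 = (0, 0, 0, 0)ᵀ = 0. ✓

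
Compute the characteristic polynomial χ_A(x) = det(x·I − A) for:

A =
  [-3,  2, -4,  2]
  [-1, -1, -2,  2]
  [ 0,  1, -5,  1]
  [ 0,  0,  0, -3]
x^4 + 12*x^3 + 54*x^2 + 108*x + 81

Expanding det(x·I − A) (e.g. by cofactor expansion or by noting that A is similar to its Jordan form J, which has the same characteristic polynomial as A) gives
  χ_A(x) = x^4 + 12*x^3 + 54*x^2 + 108*x + 81
which factors as (x + 3)^4. The eigenvalues (with algebraic multiplicities) are λ = -3 with multiplicity 4.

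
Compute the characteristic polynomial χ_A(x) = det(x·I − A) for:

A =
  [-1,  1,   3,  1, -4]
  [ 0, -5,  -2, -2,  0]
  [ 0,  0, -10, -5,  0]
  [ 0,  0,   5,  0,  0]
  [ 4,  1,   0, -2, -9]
x^5 + 25*x^4 + 250*x^3 + 1250*x^2 + 3125*x + 3125

Expanding det(x·I − A) (e.g. by cofactor expansion or by noting that A is similar to its Jordan form J, which has the same characteristic polynomial as A) gives
  χ_A(x) = x^5 + 25*x^4 + 250*x^3 + 1250*x^2 + 3125*x + 3125
which factors as (x + 5)^5. The eigenvalues (with algebraic multiplicities) are λ = -5 with multiplicity 5.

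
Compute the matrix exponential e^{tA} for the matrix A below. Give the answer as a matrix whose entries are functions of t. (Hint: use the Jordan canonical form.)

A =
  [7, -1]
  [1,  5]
e^{tA} =
  [t*exp(6*t) + exp(6*t), -t*exp(6*t)]
  [t*exp(6*t), -t*exp(6*t) + exp(6*t)]

Strategy: write A = P · J · P⁻¹ where J is a Jordan canonical form, so e^{tA} = P · e^{tJ} · P⁻¹, and e^{tJ} can be computed block-by-block.

A has Jordan form
J =
  [6, 1]
  [0, 6]
(up to reordering of blocks).

Per-block formulas:
  For a 2×2 Jordan block J_2(6): exp(t · J_2(6)) = e^(6t)·(I + t·N), where N is the 2×2 nilpotent shift.

After assembling e^{tJ} and conjugating by P, we get:

e^{tA} =
  [t*exp(6*t) + exp(6*t), -t*exp(6*t)]
  [t*exp(6*t), -t*exp(6*t) + exp(6*t)]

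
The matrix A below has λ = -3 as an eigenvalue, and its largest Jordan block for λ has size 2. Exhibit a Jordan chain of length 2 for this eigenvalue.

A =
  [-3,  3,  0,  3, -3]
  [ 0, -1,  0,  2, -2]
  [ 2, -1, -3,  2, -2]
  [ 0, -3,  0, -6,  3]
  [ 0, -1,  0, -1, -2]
A Jordan chain for λ = -3 of length 2:
v_1 = (0, 0, 2, 0, 0)ᵀ
v_2 = (1, 0, 0, 0, 0)ᵀ

Let N = A − (-3)·I. We want v_2 with N^2 v_2 = 0 but N^1 v_2 ≠ 0; then v_{j-1} := N · v_j for j = 2, …, 2.

Pick v_2 = (1, 0, 0, 0, 0)ᵀ.
Then v_1 = N · v_2 = (0, 0, 2, 0, 0)ᵀ.

Sanity check: (A − (-3)·I) v_1 = (0, 0, 0, 0, 0)ᵀ = 0. ✓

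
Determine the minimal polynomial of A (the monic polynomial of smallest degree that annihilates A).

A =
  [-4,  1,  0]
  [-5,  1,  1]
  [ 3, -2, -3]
x^3 + 6*x^2 + 12*x + 8

The characteristic polynomial is χ_A(x) = (x + 2)^3, so the eigenvalues are known. The minimal polynomial is
  m_A(x) = Π_λ (x − λ)^{k_λ}
where k_λ is the size of the *largest* Jordan block for λ (equivalently, the smallest k with (A − λI)^k v = 0 for every generalised eigenvector v of λ).

  λ = -2: largest Jordan block has size 3, contributing (x + 2)^3

So m_A(x) = (x + 2)^3 = x^3 + 6*x^2 + 12*x + 8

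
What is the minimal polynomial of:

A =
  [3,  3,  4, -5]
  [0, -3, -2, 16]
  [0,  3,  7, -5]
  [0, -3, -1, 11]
x^3 - 15*x^2 + 72*x - 108

The characteristic polynomial is χ_A(x) = (x - 6)^2*(x - 3)^2, so the eigenvalues are known. The minimal polynomial is
  m_A(x) = Π_λ (x − λ)^{k_λ}
where k_λ is the size of the *largest* Jordan block for λ (equivalently, the smallest k with (A − λI)^k v = 0 for every generalised eigenvector v of λ).

  λ = 3: largest Jordan block has size 1, contributing (x − 3)
  λ = 6: largest Jordan block has size 2, contributing (x − 6)^2

So m_A(x) = (x - 6)^2*(x - 3) = x^3 - 15*x^2 + 72*x - 108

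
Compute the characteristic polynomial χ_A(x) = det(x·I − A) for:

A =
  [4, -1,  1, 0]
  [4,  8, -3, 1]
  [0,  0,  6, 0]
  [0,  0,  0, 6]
x^4 - 24*x^3 + 216*x^2 - 864*x + 1296

Expanding det(x·I − A) (e.g. by cofactor expansion or by noting that A is similar to its Jordan form J, which has the same characteristic polynomial as A) gives
  χ_A(x) = x^4 - 24*x^3 + 216*x^2 - 864*x + 1296
which factors as (x - 6)^4. The eigenvalues (with algebraic multiplicities) are λ = 6 with multiplicity 4.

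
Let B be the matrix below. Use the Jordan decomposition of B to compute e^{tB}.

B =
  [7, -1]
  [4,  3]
e^{tB} =
  [2*t*exp(5*t) + exp(5*t), -t*exp(5*t)]
  [4*t*exp(5*t), -2*t*exp(5*t) + exp(5*t)]

Strategy: write B = P · J · P⁻¹ where J is a Jordan canonical form, so e^{tB} = P · e^{tJ} · P⁻¹, and e^{tJ} can be computed block-by-block.

B has Jordan form
J =
  [5, 1]
  [0, 5]
(up to reordering of blocks).

Per-block formulas:
  For a 2×2 Jordan block J_2(5): exp(t · J_2(5)) = e^(5t)·(I + t·N), where N is the 2×2 nilpotent shift.

After assembling e^{tJ} and conjugating by P, we get:

e^{tB} =
  [2*t*exp(5*t) + exp(5*t), -t*exp(5*t)]
  [4*t*exp(5*t), -2*t*exp(5*t) + exp(5*t)]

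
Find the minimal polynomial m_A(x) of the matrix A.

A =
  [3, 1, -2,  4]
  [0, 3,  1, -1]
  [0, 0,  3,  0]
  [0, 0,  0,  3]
x^3 - 9*x^2 + 27*x - 27

The characteristic polynomial is χ_A(x) = (x - 3)^4, so the eigenvalues are known. The minimal polynomial is
  m_A(x) = Π_λ (x − λ)^{k_λ}
where k_λ is the size of the *largest* Jordan block for λ (equivalently, the smallest k with (A − λI)^k v = 0 for every generalised eigenvector v of λ).

  λ = 3: largest Jordan block has size 3, contributing (x − 3)^3

So m_A(x) = (x - 3)^3 = x^3 - 9*x^2 + 27*x - 27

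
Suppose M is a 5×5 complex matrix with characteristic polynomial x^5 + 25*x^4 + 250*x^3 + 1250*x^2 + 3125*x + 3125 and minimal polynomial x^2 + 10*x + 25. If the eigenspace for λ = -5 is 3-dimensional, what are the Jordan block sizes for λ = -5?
Block sizes for λ = -5: [2, 2, 1]

Step 1 — from the characteristic polynomial, algebraic multiplicity of λ = -5 is 5. From dim ker(M − (-5)·I) = 3, there are exactly 3 Jordan blocks for λ = -5.
Step 2 — from the minimal polynomial, the factor (x + 5)^2 tells us the largest block for λ = -5 has size 2.
Step 3 — with total size 5, 3 blocks, and largest block 2, the block sizes (in nonincreasing order) are [2, 2, 1].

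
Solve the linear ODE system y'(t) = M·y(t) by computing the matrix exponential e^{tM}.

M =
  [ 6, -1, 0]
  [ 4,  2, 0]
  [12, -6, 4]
e^{tM} =
  [2*t*exp(4*t) + exp(4*t), -t*exp(4*t), 0]
  [4*t*exp(4*t), -2*t*exp(4*t) + exp(4*t), 0]
  [12*t*exp(4*t), -6*t*exp(4*t), exp(4*t)]

Strategy: write M = P · J · P⁻¹ where J is a Jordan canonical form, so e^{tM} = P · e^{tJ} · P⁻¹, and e^{tJ} can be computed block-by-block.

M has Jordan form
J =
  [4, 1, 0]
  [0, 4, 0]
  [0, 0, 4]
(up to reordering of blocks).

Per-block formulas:
  For a 2×2 Jordan block J_2(4): exp(t · J_2(4)) = e^(4t)·(I + t·N), where N is the 2×2 nilpotent shift.
  For a 1×1 block at λ = 4: exp(t · [4]) = [e^(4t)].

After assembling e^{tJ} and conjugating by P, we get:

e^{tM} =
  [2*t*exp(4*t) + exp(4*t), -t*exp(4*t), 0]
  [4*t*exp(4*t), -2*t*exp(4*t) + exp(4*t), 0]
  [12*t*exp(4*t), -6*t*exp(4*t), exp(4*t)]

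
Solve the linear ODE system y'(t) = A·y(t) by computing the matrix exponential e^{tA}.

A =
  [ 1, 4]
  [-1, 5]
e^{tA} =
  [-2*t*exp(3*t) + exp(3*t), 4*t*exp(3*t)]
  [-t*exp(3*t), 2*t*exp(3*t) + exp(3*t)]

Strategy: write A = P · J · P⁻¹ where J is a Jordan canonical form, so e^{tA} = P · e^{tJ} · P⁻¹, and e^{tJ} can be computed block-by-block.

A has Jordan form
J =
  [3, 1]
  [0, 3]
(up to reordering of blocks).

Per-block formulas:
  For a 2×2 Jordan block J_2(3): exp(t · J_2(3)) = e^(3t)·(I + t·N), where N is the 2×2 nilpotent shift.

After assembling e^{tJ} and conjugating by P, we get:

e^{tA} =
  [-2*t*exp(3*t) + exp(3*t), 4*t*exp(3*t)]
  [-t*exp(3*t), 2*t*exp(3*t) + exp(3*t)]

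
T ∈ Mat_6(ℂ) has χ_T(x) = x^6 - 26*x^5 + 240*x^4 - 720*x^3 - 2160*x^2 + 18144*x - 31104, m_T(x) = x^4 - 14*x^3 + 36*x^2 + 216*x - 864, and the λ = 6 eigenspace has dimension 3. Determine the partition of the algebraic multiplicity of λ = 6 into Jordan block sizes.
Block sizes for λ = 6: [3, 1, 1]

Step 1 — from the characteristic polynomial, algebraic multiplicity of λ = 6 is 5. From dim ker(T − (6)·I) = 3, there are exactly 3 Jordan blocks for λ = 6.
Step 2 — from the minimal polynomial, the factor (x − 6)^3 tells us the largest block for λ = 6 has size 3.
Step 3 — with total size 5, 3 blocks, and largest block 3, the block sizes (in nonincreasing order) are [3, 1, 1].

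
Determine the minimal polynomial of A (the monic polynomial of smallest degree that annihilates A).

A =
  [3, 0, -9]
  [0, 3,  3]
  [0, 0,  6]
x^2 - 9*x + 18

The characteristic polynomial is χ_A(x) = (x - 6)*(x - 3)^2, so the eigenvalues are known. The minimal polynomial is
  m_A(x) = Π_λ (x − λ)^{k_λ}
where k_λ is the size of the *largest* Jordan block for λ (equivalently, the smallest k with (A − λI)^k v = 0 for every generalised eigenvector v of λ).

  λ = 3: largest Jordan block has size 1, contributing (x − 3)
  λ = 6: largest Jordan block has size 1, contributing (x − 6)

So m_A(x) = (x - 6)*(x - 3) = x^2 - 9*x + 18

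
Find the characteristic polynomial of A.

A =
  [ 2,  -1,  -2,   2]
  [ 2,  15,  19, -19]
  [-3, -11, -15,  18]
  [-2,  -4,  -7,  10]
x^4 - 12*x^3 + 54*x^2 - 108*x + 81

Expanding det(x·I − A) (e.g. by cofactor expansion or by noting that A is similar to its Jordan form J, which has the same characteristic polynomial as A) gives
  χ_A(x) = x^4 - 12*x^3 + 54*x^2 - 108*x + 81
which factors as (x - 3)^4. The eigenvalues (with algebraic multiplicities) are λ = 3 with multiplicity 4.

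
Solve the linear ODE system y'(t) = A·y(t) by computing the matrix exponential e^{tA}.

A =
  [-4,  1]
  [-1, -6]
e^{tA} =
  [t*exp(-5*t) + exp(-5*t), t*exp(-5*t)]
  [-t*exp(-5*t), -t*exp(-5*t) + exp(-5*t)]

Strategy: write A = P · J · P⁻¹ where J is a Jordan canonical form, so e^{tA} = P · e^{tJ} · P⁻¹, and e^{tJ} can be computed block-by-block.

A has Jordan form
J =
  [-5,  1]
  [ 0, -5]
(up to reordering of blocks).

Per-block formulas:
  For a 2×2 Jordan block J_2(-5): exp(t · J_2(-5)) = e^(-5t)·(I + t·N), where N is the 2×2 nilpotent shift.

After assembling e^{tJ} and conjugating by P, we get:

e^{tA} =
  [t*exp(-5*t) + exp(-5*t), t*exp(-5*t)]
  [-t*exp(-5*t), -t*exp(-5*t) + exp(-5*t)]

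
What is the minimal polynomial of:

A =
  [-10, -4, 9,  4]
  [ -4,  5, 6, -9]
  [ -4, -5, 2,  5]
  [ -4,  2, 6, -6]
x^3 + 5*x^2 - 8*x - 48

The characteristic polynomial is χ_A(x) = (x - 3)*(x + 4)^3, so the eigenvalues are known. The minimal polynomial is
  m_A(x) = Π_λ (x − λ)^{k_λ}
where k_λ is the size of the *largest* Jordan block for λ (equivalently, the smallest k with (A − λI)^k v = 0 for every generalised eigenvector v of λ).

  λ = -4: largest Jordan block has size 2, contributing (x + 4)^2
  λ = 3: largest Jordan block has size 1, contributing (x − 3)

So m_A(x) = (x - 3)*(x + 4)^2 = x^3 + 5*x^2 - 8*x - 48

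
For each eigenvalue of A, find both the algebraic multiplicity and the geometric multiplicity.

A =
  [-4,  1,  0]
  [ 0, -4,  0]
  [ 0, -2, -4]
λ = -4: alg = 3, geom = 2

Step 1 — factor the characteristic polynomial to read off the algebraic multiplicities:
  χ_A(x) = (x + 4)^3

Step 2 — compute geometric multiplicities via the rank-nullity identity g(λ) = n − rank(A − λI):
  rank(A − (-4)·I) = 1, so dim ker(A − (-4)·I) = n − 1 = 2

Summary:
  λ = -4: algebraic multiplicity = 3, geometric multiplicity = 2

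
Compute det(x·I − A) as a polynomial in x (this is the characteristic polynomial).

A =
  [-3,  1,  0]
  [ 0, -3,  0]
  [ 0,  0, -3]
x^3 + 9*x^2 + 27*x + 27

Expanding det(x·I − A) (e.g. by cofactor expansion or by noting that A is similar to its Jordan form J, which has the same characteristic polynomial as A) gives
  χ_A(x) = x^3 + 9*x^2 + 27*x + 27
which factors as (x + 3)^3. The eigenvalues (with algebraic multiplicities) are λ = -3 with multiplicity 3.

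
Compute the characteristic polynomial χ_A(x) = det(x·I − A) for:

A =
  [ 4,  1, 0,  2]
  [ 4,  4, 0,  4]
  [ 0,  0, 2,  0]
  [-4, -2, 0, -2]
x^4 - 8*x^3 + 24*x^2 - 32*x + 16

Expanding det(x·I − A) (e.g. by cofactor expansion or by noting that A is similar to its Jordan form J, which has the same characteristic polynomial as A) gives
  χ_A(x) = x^4 - 8*x^3 + 24*x^2 - 32*x + 16
which factors as (x - 2)^4. The eigenvalues (with algebraic multiplicities) are λ = 2 with multiplicity 4.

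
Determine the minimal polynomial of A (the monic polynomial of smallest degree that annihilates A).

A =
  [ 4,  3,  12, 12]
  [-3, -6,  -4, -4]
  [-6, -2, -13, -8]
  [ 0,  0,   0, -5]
x^2 + 10*x + 25

The characteristic polynomial is χ_A(x) = (x + 5)^4, so the eigenvalues are known. The minimal polynomial is
  m_A(x) = Π_λ (x − λ)^{k_λ}
where k_λ is the size of the *largest* Jordan block for λ (equivalently, the smallest k with (A − λI)^k v = 0 for every generalised eigenvector v of λ).

  λ = -5: largest Jordan block has size 2, contributing (x + 5)^2

So m_A(x) = (x + 5)^2 = x^2 + 10*x + 25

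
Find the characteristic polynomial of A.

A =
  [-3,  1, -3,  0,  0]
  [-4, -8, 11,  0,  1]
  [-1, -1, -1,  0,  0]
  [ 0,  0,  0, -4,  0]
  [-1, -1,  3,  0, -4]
x^5 + 20*x^4 + 160*x^3 + 640*x^2 + 1280*x + 1024

Expanding det(x·I − A) (e.g. by cofactor expansion or by noting that A is similar to its Jordan form J, which has the same characteristic polynomial as A) gives
  χ_A(x) = x^5 + 20*x^4 + 160*x^3 + 640*x^2 + 1280*x + 1024
which factors as (x + 4)^5. The eigenvalues (with algebraic multiplicities) are λ = -4 with multiplicity 5.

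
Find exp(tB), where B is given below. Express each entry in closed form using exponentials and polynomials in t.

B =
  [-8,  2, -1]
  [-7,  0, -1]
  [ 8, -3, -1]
e^{tB} =
  [3*t^2*exp(-3*t)/2 - 5*t*exp(-3*t) + exp(-3*t), -t^2*exp(-3*t)/2 + 2*t*exp(-3*t), t^2*exp(-3*t)/2 - t*exp(-3*t)]
  [3*t^2*exp(-3*t) - 7*t*exp(-3*t), -t^2*exp(-3*t) + 3*t*exp(-3*t) + exp(-3*t), t^2*exp(-3*t) - t*exp(-3*t)]
  [-3*t^2*exp(-3*t)/2 + 8*t*exp(-3*t), t^2*exp(-3*t)/2 - 3*t*exp(-3*t), -t^2*exp(-3*t)/2 + 2*t*exp(-3*t) + exp(-3*t)]

Strategy: write B = P · J · P⁻¹ where J is a Jordan canonical form, so e^{tB} = P · e^{tJ} · P⁻¹, and e^{tJ} can be computed block-by-block.

B has Jordan form
J =
  [-3,  1,  0]
  [ 0, -3,  1]
  [ 0,  0, -3]
(up to reordering of blocks).

Per-block formulas:
  For a 3×3 Jordan block J_3(-3): exp(t · J_3(-3)) = e^(-3t)·(I + t·N + (t^2/2)·N^2), where N is the 3×3 nilpotent shift.

After assembling e^{tJ} and conjugating by P, we get:

e^{tB} =
  [3*t^2*exp(-3*t)/2 - 5*t*exp(-3*t) + exp(-3*t), -t^2*exp(-3*t)/2 + 2*t*exp(-3*t), t^2*exp(-3*t)/2 - t*exp(-3*t)]
  [3*t^2*exp(-3*t) - 7*t*exp(-3*t), -t^2*exp(-3*t) + 3*t*exp(-3*t) + exp(-3*t), t^2*exp(-3*t) - t*exp(-3*t)]
  [-3*t^2*exp(-3*t)/2 + 8*t*exp(-3*t), t^2*exp(-3*t)/2 - 3*t*exp(-3*t), -t^2*exp(-3*t)/2 + 2*t*exp(-3*t) + exp(-3*t)]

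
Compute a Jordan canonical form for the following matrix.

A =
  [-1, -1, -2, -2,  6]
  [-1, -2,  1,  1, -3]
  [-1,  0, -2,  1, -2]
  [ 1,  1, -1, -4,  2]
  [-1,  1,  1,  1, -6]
J_3(-3) ⊕ J_2(-3)

The characteristic polynomial is
  det(x·I − A) = x^5 + 15*x^4 + 90*x^3 + 270*x^2 + 405*x + 243 = (x + 3)^5

Eigenvalues and multiplicities (the geometric multiplicity of λ is n − rank(A − λI), which equals the number of Jordan blocks for λ):
  λ = -3: algebraic multiplicity = 5, geometric multiplicity = 2

Determining the block sizes for each eigenvalue:
  λ = -3: with am = 5 and gm = 2, the partition is not yet determined (e.g. several partitions of 5 into 2 parts exist). Let N = A − (-3)·I. Computing rank(N^1) = 3, rank(N^2) = 1, rank(N^3) = 0; the number of blocks of size ≥ j is rank(N^{j−1}) − rank(N^j), giving [2, 2, 1]. So we have 1 block(s) of size 3, 1 block(s) of size 2 → block sizes [3, 2]

Assembling the blocks gives a Jordan form
J =
  [-3,  1,  0,  0,  0]
  [ 0, -3,  1,  0,  0]
  [ 0,  0, -3,  0,  0]
  [ 0,  0,  0, -3,  1]
  [ 0,  0,  0,  0, -3]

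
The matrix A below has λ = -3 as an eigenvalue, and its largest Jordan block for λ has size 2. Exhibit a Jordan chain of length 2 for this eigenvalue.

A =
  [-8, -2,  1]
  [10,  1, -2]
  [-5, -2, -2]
A Jordan chain for λ = -3 of length 2:
v_1 = (-5, 10, -5)ᵀ
v_2 = (1, 0, 0)ᵀ

Let N = A − (-3)·I. We want v_2 with N^2 v_2 = 0 but N^1 v_2 ≠ 0; then v_{j-1} := N · v_j for j = 2, …, 2.

Pick v_2 = (1, 0, 0)ᵀ.
Then v_1 = N · v_2 = (-5, 10, -5)ᵀ.

Sanity check: (A − (-3)·I) v_1 = (0, 0, 0)ᵀ = 0. ✓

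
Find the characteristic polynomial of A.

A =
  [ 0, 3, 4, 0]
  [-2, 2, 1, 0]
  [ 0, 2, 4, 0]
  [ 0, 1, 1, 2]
x^4 - 8*x^3 + 24*x^2 - 32*x + 16

Expanding det(x·I − A) (e.g. by cofactor expansion or by noting that A is similar to its Jordan form J, which has the same characteristic polynomial as A) gives
  χ_A(x) = x^4 - 8*x^3 + 24*x^2 - 32*x + 16
which factors as (x - 2)^4. The eigenvalues (with algebraic multiplicities) are λ = 2 with multiplicity 4.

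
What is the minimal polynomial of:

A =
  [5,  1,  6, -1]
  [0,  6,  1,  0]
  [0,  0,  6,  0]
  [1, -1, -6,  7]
x^3 - 18*x^2 + 108*x - 216

The characteristic polynomial is χ_A(x) = (x - 6)^4, so the eigenvalues are known. The minimal polynomial is
  m_A(x) = Π_λ (x − λ)^{k_λ}
where k_λ is the size of the *largest* Jordan block for λ (equivalently, the smallest k with (A − λI)^k v = 0 for every generalised eigenvector v of λ).

  λ = 6: largest Jordan block has size 3, contributing (x − 6)^3

So m_A(x) = (x - 6)^3 = x^3 - 18*x^2 + 108*x - 216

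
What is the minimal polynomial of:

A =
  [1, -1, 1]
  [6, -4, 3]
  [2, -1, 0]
x^2 + 2*x + 1

The characteristic polynomial is χ_A(x) = (x + 1)^3, so the eigenvalues are known. The minimal polynomial is
  m_A(x) = Π_λ (x − λ)^{k_λ}
where k_λ is the size of the *largest* Jordan block for λ (equivalently, the smallest k with (A − λI)^k v = 0 for every generalised eigenvector v of λ).

  λ = -1: largest Jordan block has size 2, contributing (x + 1)^2

So m_A(x) = (x + 1)^2 = x^2 + 2*x + 1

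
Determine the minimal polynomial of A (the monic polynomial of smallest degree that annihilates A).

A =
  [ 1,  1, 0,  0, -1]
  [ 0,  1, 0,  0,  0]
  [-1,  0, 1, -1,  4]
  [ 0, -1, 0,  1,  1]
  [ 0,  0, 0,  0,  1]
x^2 - 2*x + 1

The characteristic polynomial is χ_A(x) = (x - 1)^5, so the eigenvalues are known. The minimal polynomial is
  m_A(x) = Π_λ (x − λ)^{k_λ}
where k_λ is the size of the *largest* Jordan block for λ (equivalently, the smallest k with (A − λI)^k v = 0 for every generalised eigenvector v of λ).

  λ = 1: largest Jordan block has size 2, contributing (x − 1)^2

So m_A(x) = (x - 1)^2 = x^2 - 2*x + 1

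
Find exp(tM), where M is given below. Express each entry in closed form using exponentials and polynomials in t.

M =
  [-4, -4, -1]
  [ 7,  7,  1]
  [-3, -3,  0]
e^{tM} =
  [-t - exp(3*t) + 2, -t - exp(3*t) + 1, -t]
  [t + 2*exp(3*t) - 2, t + 2*exp(3*t) - 1, t]
  [1 - exp(3*t), 1 - exp(3*t), 1]

Strategy: write M = P · J · P⁻¹ where J is a Jordan canonical form, so e^{tM} = P · e^{tJ} · P⁻¹, and e^{tJ} can be computed block-by-block.

M has Jordan form
J =
  [0, 1, 0]
  [0, 0, 0]
  [0, 0, 3]
(up to reordering of blocks).

Per-block formulas:
  For a 1×1 block at λ = 3: exp(t · [3]) = [e^(3t)].
  For a 2×2 Jordan block J_2(0): exp(t · J_2(0)) = e^(0t)·(I + t·N), where N is the 2×2 nilpotent shift.

After assembling e^{tJ} and conjugating by P, we get:

e^{tM} =
  [-t - exp(3*t) + 2, -t - exp(3*t) + 1, -t]
  [t + 2*exp(3*t) - 2, t + 2*exp(3*t) - 1, t]
  [1 - exp(3*t), 1 - exp(3*t), 1]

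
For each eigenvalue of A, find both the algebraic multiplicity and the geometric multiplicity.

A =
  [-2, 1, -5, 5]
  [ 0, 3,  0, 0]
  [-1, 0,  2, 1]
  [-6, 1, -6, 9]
λ = 3: alg = 4, geom = 2

Step 1 — factor the characteristic polynomial to read off the algebraic multiplicities:
  χ_A(x) = (x - 3)^4

Step 2 — compute geometric multiplicities via the rank-nullity identity g(λ) = n − rank(A − λI):
  rank(A − (3)·I) = 2, so dim ker(A − (3)·I) = n − 2 = 2

Summary:
  λ = 3: algebraic multiplicity = 4, geometric multiplicity = 2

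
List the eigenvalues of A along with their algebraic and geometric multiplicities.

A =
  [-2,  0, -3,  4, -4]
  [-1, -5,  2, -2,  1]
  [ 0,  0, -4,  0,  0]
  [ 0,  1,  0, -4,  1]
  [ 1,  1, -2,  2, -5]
λ = -4: alg = 5, geom = 2

Step 1 — factor the characteristic polynomial to read off the algebraic multiplicities:
  χ_A(x) = (x + 4)^5

Step 2 — compute geometric multiplicities via the rank-nullity identity g(λ) = n − rank(A − λI):
  rank(A − (-4)·I) = 3, so dim ker(A − (-4)·I) = n − 3 = 2

Summary:
  λ = -4: algebraic multiplicity = 5, geometric multiplicity = 2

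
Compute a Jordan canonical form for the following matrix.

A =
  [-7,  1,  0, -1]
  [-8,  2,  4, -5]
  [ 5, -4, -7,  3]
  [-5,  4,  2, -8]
J_3(-5) ⊕ J_1(-5)

The characteristic polynomial is
  det(x·I − A) = x^4 + 20*x^3 + 150*x^2 + 500*x + 625 = (x + 5)^4

Eigenvalues and multiplicities (the geometric multiplicity of λ is n − rank(A − λI), which equals the number of Jordan blocks for λ):
  λ = -5: algebraic multiplicity = 4, geometric multiplicity = 2

Determining the block sizes for each eigenvalue:
  λ = -5: with am = 4 and gm = 2, the partition is not yet determined (e.g. several partitions of 4 into 2 parts exist). Let N = A − (-5)·I. Computing rank(N^1) = 2, rank(N^2) = 1, rank(N^3) = 0; the number of blocks of size ≥ j is rank(N^{j−1}) − rank(N^j), giving [2, 1, 1]. So we have 1 block(s) of size 3, 1 block(s) of size 1 → block sizes [3, 1]

Assembling the blocks gives a Jordan form
J =
  [-5,  1,  0,  0]
  [ 0, -5,  1,  0]
  [ 0,  0, -5,  0]
  [ 0,  0,  0, -5]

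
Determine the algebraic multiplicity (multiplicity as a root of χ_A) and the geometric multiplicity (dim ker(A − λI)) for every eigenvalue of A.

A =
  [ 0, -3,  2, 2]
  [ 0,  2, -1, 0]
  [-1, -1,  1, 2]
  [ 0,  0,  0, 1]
λ = 1: alg = 4, geom = 2

Step 1 — factor the characteristic polynomial to read off the algebraic multiplicities:
  χ_A(x) = (x - 1)^4

Step 2 — compute geometric multiplicities via the rank-nullity identity g(λ) = n − rank(A − λI):
  rank(A − (1)·I) = 2, so dim ker(A − (1)·I) = n − 2 = 2

Summary:
  λ = 1: algebraic multiplicity = 4, geometric multiplicity = 2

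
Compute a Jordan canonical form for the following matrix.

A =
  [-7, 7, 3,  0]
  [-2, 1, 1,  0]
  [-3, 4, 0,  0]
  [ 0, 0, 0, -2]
J_3(-2) ⊕ J_1(-2)

The characteristic polynomial is
  det(x·I − A) = x^4 + 8*x^3 + 24*x^2 + 32*x + 16 = (x + 2)^4

Eigenvalues and multiplicities (the geometric multiplicity of λ is n − rank(A − λI), which equals the number of Jordan blocks for λ):
  λ = -2: algebraic multiplicity = 4, geometric multiplicity = 2

Determining the block sizes for each eigenvalue:
  λ = -2: with am = 4 and gm = 2, the partition is not yet determined (e.g. several partitions of 4 into 2 parts exist). Let N = A − (-2)·I. Computing rank(N^1) = 2, rank(N^2) = 1, rank(N^3) = 0; the number of blocks of size ≥ j is rank(N^{j−1}) − rank(N^j), giving [2, 1, 1]. So we have 1 block(s) of size 3, 1 block(s) of size 1 → block sizes [3, 1]

Assembling the blocks gives a Jordan form
J =
  [-2,  1,  0,  0]
  [ 0, -2,  1,  0]
  [ 0,  0, -2,  0]
  [ 0,  0,  0, -2]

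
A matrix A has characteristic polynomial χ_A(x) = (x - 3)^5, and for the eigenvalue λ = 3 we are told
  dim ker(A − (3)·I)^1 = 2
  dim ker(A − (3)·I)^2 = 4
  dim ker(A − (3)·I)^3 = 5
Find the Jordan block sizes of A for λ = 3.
Block sizes for λ = 3: [3, 2]

From the dimensions of kernels of powers, the number of Jordan blocks of size at least j is d_j − d_{j−1} where d_j = dim ker(N^j) (with d_0 = 0). Computing the differences gives [2, 2, 1].
The number of blocks of size exactly k is (#blocks of size ≥ k) − (#blocks of size ≥ k + 1), so the partition is: 1 block(s) of size 2, 1 block(s) of size 3.
In nonincreasing order the block sizes are [3, 2].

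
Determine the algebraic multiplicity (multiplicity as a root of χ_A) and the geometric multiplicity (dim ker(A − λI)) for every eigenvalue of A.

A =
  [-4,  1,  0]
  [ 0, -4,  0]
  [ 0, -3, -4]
λ = -4: alg = 3, geom = 2

Step 1 — factor the characteristic polynomial to read off the algebraic multiplicities:
  χ_A(x) = (x + 4)^3

Step 2 — compute geometric multiplicities via the rank-nullity identity g(λ) = n − rank(A − λI):
  rank(A − (-4)·I) = 1, so dim ker(A − (-4)·I) = n − 1 = 2

Summary:
  λ = -4: algebraic multiplicity = 3, geometric multiplicity = 2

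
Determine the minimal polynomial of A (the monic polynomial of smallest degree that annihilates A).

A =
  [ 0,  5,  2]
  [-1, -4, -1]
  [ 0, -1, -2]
x^3 + 6*x^2 + 12*x + 8

The characteristic polynomial is χ_A(x) = (x + 2)^3, so the eigenvalues are known. The minimal polynomial is
  m_A(x) = Π_λ (x − λ)^{k_λ}
where k_λ is the size of the *largest* Jordan block for λ (equivalently, the smallest k with (A − λI)^k v = 0 for every generalised eigenvector v of λ).

  λ = -2: largest Jordan block has size 3, contributing (x + 2)^3

So m_A(x) = (x + 2)^3 = x^3 + 6*x^2 + 12*x + 8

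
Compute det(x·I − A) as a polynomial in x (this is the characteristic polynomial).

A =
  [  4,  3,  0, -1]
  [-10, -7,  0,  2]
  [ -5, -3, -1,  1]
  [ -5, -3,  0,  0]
x^4 + 4*x^3 + 6*x^2 + 4*x + 1

Expanding det(x·I − A) (e.g. by cofactor expansion or by noting that A is similar to its Jordan form J, which has the same characteristic polynomial as A) gives
  χ_A(x) = x^4 + 4*x^3 + 6*x^2 + 4*x + 1
which factors as (x + 1)^4. The eigenvalues (with algebraic multiplicities) are λ = -1 with multiplicity 4.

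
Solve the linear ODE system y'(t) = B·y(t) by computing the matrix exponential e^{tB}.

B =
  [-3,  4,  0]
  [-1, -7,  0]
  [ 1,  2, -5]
e^{tB} =
  [2*t*exp(-5*t) + exp(-5*t), 4*t*exp(-5*t), 0]
  [-t*exp(-5*t), -2*t*exp(-5*t) + exp(-5*t), 0]
  [t*exp(-5*t), 2*t*exp(-5*t), exp(-5*t)]

Strategy: write B = P · J · P⁻¹ where J is a Jordan canonical form, so e^{tB} = P · e^{tJ} · P⁻¹, and e^{tJ} can be computed block-by-block.

B has Jordan form
J =
  [-5,  1,  0]
  [ 0, -5,  0]
  [ 0,  0, -5]
(up to reordering of blocks).

Per-block formulas:
  For a 2×2 Jordan block J_2(-5): exp(t · J_2(-5)) = e^(-5t)·(I + t·N), where N is the 2×2 nilpotent shift.
  For a 1×1 block at λ = -5: exp(t · [-5]) = [e^(-5t)].

After assembling e^{tJ} and conjugating by P, we get:

e^{tB} =
  [2*t*exp(-5*t) + exp(-5*t), 4*t*exp(-5*t), 0]
  [-t*exp(-5*t), -2*t*exp(-5*t) + exp(-5*t), 0]
  [t*exp(-5*t), 2*t*exp(-5*t), exp(-5*t)]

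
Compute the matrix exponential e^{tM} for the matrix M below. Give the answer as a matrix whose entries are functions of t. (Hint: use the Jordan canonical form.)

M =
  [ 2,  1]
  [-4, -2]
e^{tM} =
  [2*t + 1, t]
  [-4*t, 1 - 2*t]

Strategy: write M = P · J · P⁻¹ where J is a Jordan canonical form, so e^{tM} = P · e^{tJ} · P⁻¹, and e^{tJ} can be computed block-by-block.

M has Jordan form
J =
  [0, 1]
  [0, 0]
(up to reordering of blocks).

Per-block formulas:
  For a 2×2 Jordan block J_2(0): exp(t · J_2(0)) = e^(0t)·(I + t·N), where N is the 2×2 nilpotent shift.

After assembling e^{tJ} and conjugating by P, we get:

e^{tM} =
  [2*t + 1, t]
  [-4*t, 1 - 2*t]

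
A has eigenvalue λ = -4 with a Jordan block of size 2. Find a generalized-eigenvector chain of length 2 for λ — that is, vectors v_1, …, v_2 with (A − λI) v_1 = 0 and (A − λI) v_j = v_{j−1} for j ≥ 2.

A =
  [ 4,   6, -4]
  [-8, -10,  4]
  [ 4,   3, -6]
A Jordan chain for λ = -4 of length 2:
v_1 = (8, -8, 4)ᵀ
v_2 = (1, 0, 0)ᵀ

Let N = A − (-4)·I. We want v_2 with N^2 v_2 = 0 but N^1 v_2 ≠ 0; then v_{j-1} := N · v_j for j = 2, …, 2.

Pick v_2 = (1, 0, 0)ᵀ.
Then v_1 = N · v_2 = (8, -8, 4)ᵀ.

Sanity check: (A − (-4)·I) v_1 = (0, 0, 0)ᵀ = 0. ✓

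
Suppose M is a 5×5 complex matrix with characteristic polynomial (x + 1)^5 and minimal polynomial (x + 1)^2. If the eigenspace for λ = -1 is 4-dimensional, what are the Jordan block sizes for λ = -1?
Block sizes for λ = -1: [2, 1, 1, 1]

Step 1 — from the characteristic polynomial, algebraic multiplicity of λ = -1 is 5. From dim ker(M − (-1)·I) = 4, there are exactly 4 Jordan blocks for λ = -1.
Step 2 — from the minimal polynomial, the factor (x + 1)^2 tells us the largest block for λ = -1 has size 2.
Step 3 — with total size 5, 4 blocks, and largest block 2, the block sizes (in nonincreasing order) are [2, 1, 1, 1].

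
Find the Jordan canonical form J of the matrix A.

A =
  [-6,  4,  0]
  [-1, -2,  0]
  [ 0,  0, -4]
J_2(-4) ⊕ J_1(-4)

The characteristic polynomial is
  det(x·I − A) = x^3 + 12*x^2 + 48*x + 64 = (x + 4)^3

Eigenvalues and multiplicities (the geometric multiplicity of λ is n − rank(A − λI), which equals the number of Jordan blocks for λ):
  λ = -4: algebraic multiplicity = 3, geometric multiplicity = 2

Determining the block sizes for each eigenvalue:
  λ = -4: 2 blocks summing to 3 forces exactly one block of size 2 and the rest size 1 → block sizes [2, 1]

Assembling the blocks gives a Jordan form
J =
  [-4,  1,  0]
  [ 0, -4,  0]
  [ 0,  0, -4]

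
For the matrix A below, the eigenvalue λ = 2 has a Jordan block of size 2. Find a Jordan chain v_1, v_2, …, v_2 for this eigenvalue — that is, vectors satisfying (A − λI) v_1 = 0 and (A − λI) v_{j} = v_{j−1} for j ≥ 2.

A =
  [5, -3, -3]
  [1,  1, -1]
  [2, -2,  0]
A Jordan chain for λ = 2 of length 2:
v_1 = (3, 1, 2)ᵀ
v_2 = (1, 0, 0)ᵀ

Let N = A − (2)·I. We want v_2 with N^2 v_2 = 0 but N^1 v_2 ≠ 0; then v_{j-1} := N · v_j for j = 2, …, 2.

Pick v_2 = (1, 0, 0)ᵀ.
Then v_1 = N · v_2 = (3, 1, 2)ᵀ.

Sanity check: (A − (2)·I) v_1 = (0, 0, 0)ᵀ = 0. ✓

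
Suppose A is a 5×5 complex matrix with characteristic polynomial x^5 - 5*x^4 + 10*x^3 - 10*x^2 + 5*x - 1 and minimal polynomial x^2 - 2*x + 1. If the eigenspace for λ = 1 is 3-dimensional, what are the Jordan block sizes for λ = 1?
Block sizes for λ = 1: [2, 2, 1]

Step 1 — from the characteristic polynomial, algebraic multiplicity of λ = 1 is 5. From dim ker(A − (1)·I) = 3, there are exactly 3 Jordan blocks for λ = 1.
Step 2 — from the minimal polynomial, the factor (x − 1)^2 tells us the largest block for λ = 1 has size 2.
Step 3 — with total size 5, 3 blocks, and largest block 2, the block sizes (in nonincreasing order) are [2, 2, 1].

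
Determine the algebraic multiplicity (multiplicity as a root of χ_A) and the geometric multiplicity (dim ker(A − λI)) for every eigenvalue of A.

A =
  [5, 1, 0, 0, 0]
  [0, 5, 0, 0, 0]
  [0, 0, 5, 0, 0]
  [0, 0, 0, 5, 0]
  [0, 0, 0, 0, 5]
λ = 5: alg = 5, geom = 4

Step 1 — factor the characteristic polynomial to read off the algebraic multiplicities:
  χ_A(x) = (x - 5)^5

Step 2 — compute geometric multiplicities via the rank-nullity identity g(λ) = n − rank(A − λI):
  rank(A − (5)·I) = 1, so dim ker(A − (5)·I) = n − 1 = 4

Summary:
  λ = 5: algebraic multiplicity = 5, geometric multiplicity = 4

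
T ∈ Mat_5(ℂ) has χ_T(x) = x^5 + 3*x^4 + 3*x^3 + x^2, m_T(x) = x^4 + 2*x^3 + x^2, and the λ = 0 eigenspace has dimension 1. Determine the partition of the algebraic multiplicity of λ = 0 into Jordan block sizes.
Block sizes for λ = 0: [2]

Step 1 — from the characteristic polynomial, algebraic multiplicity of λ = 0 is 2. From dim ker(T − (0)·I) = 1, there are exactly 1 Jordan blocks for λ = 0.
Step 2 — from the minimal polynomial, the factor (x − 0)^2 tells us the largest block for λ = 0 has size 2.
Step 3 — with total size 2, 1 blocks, and largest block 2, the block sizes (in nonincreasing order) are [2].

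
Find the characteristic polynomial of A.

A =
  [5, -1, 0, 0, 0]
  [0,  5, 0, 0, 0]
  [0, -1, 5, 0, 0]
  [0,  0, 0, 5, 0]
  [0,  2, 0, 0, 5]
x^5 - 25*x^4 + 250*x^3 - 1250*x^2 + 3125*x - 3125

Expanding det(x·I − A) (e.g. by cofactor expansion or by noting that A is similar to its Jordan form J, which has the same characteristic polynomial as A) gives
  χ_A(x) = x^5 - 25*x^4 + 250*x^3 - 1250*x^2 + 3125*x - 3125
which factors as (x - 5)^5. The eigenvalues (with algebraic multiplicities) are λ = 5 with multiplicity 5.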